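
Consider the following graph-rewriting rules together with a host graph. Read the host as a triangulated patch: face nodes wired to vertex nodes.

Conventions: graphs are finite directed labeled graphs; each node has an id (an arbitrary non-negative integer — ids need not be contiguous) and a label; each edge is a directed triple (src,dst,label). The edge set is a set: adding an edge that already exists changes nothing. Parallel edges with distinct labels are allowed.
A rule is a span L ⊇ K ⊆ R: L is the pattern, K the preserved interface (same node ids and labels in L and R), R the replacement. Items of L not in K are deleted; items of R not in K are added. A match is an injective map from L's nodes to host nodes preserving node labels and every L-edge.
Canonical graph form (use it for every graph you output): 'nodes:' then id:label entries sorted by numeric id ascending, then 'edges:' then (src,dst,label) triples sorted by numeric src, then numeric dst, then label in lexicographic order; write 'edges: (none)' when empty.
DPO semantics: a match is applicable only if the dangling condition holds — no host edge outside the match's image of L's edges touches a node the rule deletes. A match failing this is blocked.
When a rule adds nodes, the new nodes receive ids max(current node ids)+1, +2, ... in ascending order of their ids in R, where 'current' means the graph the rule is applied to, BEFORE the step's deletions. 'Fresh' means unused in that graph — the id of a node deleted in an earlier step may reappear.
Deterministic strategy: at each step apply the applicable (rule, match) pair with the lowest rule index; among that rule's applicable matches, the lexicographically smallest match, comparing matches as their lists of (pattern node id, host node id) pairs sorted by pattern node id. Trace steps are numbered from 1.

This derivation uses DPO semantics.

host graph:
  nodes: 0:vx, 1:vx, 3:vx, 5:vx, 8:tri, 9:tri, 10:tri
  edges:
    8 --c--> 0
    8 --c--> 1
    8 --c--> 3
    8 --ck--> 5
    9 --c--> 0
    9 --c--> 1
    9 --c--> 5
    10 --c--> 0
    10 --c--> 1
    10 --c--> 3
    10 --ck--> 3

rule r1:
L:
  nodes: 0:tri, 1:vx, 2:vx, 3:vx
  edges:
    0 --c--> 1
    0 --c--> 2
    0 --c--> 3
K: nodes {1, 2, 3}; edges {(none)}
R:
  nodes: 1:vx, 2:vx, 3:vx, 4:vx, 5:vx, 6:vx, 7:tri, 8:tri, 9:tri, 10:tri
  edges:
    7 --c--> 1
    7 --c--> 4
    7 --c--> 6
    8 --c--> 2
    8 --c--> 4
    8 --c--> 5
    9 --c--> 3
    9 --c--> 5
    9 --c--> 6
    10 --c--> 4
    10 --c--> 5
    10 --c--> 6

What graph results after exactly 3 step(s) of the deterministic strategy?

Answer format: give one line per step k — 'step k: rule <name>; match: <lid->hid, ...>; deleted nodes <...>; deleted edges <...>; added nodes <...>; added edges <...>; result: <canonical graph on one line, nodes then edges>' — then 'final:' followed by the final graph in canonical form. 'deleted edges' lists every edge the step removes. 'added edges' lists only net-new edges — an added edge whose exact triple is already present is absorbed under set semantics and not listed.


step 1: rule r1; match: 0->9, 1->0, 2->1, 3->5; deleted nodes 9; deleted edges (9,0,c); (9,1,c); (9,5,c); added nodes 11, 12, 13, 14, 15, 16, 17; added edges (14,0,c); (14,11,c); (14,13,c); (15,1,c); (15,11,c); (15,12,c); (16,5,c); (16,12,c); (16,13,c); (17,11,c); (17,12,c); (17,13,c); result: nodes: 0:vx, 1:vx, 3:vx, 5:vx, 8:tri, 10:tri, 11:vx, 12:vx, 13:vx, 14:tri, 15:tri, 16:tri, 17:tri edges: (8,0,c); (8,1,c); (8,3,c); (8,5,ck); (10,0,c); (10,1,c); (10,3,c); (10,3,ck); (14,0,c); (14,11,c); (14,13,c); (15,1,c); (15,11,c); (15,12,c); (16,5,c); (16,12,c); (16,13,c); (17,11,c); (17,12,c); (17,13,c)
step 2: rule r1; match: 0->14, 1->0, 2->11, 3->13; deleted nodes 14; deleted edges (14,0,c); (14,11,c); (14,13,c); added nodes 18, 19, 20, 21, 22, 23, 24; added edges (21,0,c); (21,18,c); (21,20,c); (22,11,c); (22,18,c); (22,19,c); (23,13,c); (23,19,c); (23,20,c); (24,18,c); (24,19,c); (24,20,c); result: nodes: 0:vx, 1:vx, 3:vx, 5:vx, 8:tri, 10:tri, 11:vx, 12:vx, 13:vx, 15:tri, 16:tri, 17:tri, 18:vx, 19:vx, 20:vx, 21:tri, 22:tri, 23:tri, 24:tri edges: (8,0,c); (8,1,c); (8,3,c); (8,5,ck); (10,0,c); (10,1,c); (10,3,c); (10,3,ck); (15,1,c); (15,11,c); (15,12,c); (16,5,c); (16,12,c); (16,13,c); (17,11,c); (17,12,c); (17,13,c); (21,0,c); (21,18,c); (21,20,c); (22,11,c); (22,18,c); (22,19,c); (23,13,c); (23,19,c); (23,20,c); (24,18,c); (24,19,c); (24,20,c)
step 3: rule r1; match: 0->15, 1->1, 2->11, 3->12; deleted nodes 15; deleted edges (15,1,c); (15,11,c); (15,12,c); added nodes 25, 26, 27, 28, 29, 30, 31; added edges (28,1,c); (28,25,c); (28,27,c); (29,11,c); (29,25,c); (29,26,c); (30,12,c); (30,26,c); (30,27,c); (31,25,c); (31,26,c); (31,27,c); result: nodes: 0:vx, 1:vx, 3:vx, 5:vx, 8:tri, 10:tri, 11:vx, 12:vx, 13:vx, 16:tri, 17:tri, 18:vx, 19:vx, 20:vx, 21:tri, 22:tri, 23:tri, 24:tri, 25:vx, 26:vx, 27:vx, 28:tri, 29:tri, 30:tri, 31:tri edges: (8,0,c); (8,1,c); (8,3,c); (8,5,ck); (10,0,c); (10,1,c); (10,3,c); (10,3,ck); (16,5,c); (16,12,c); (16,13,c); (17,11,c); (17,12,c); (17,13,c); (21,0,c); (21,18,c); (21,20,c); (22,11,c); (22,18,c); (22,19,c); (23,13,c); (23,19,c); (23,20,c); (24,18,c); (24,19,c); (24,20,c); (28,1,c); (28,25,c); (28,27,c); (29,11,c); (29,25,c); (29,26,c); (30,12,c); (30,26,c); (30,27,c); (31,25,c); (31,26,c); (31,27,c)
final:
nodes: 0:vx, 1:vx, 3:vx, 5:vx, 8:tri, 10:tri, 11:vx, 12:vx, 13:vx, 16:tri, 17:tri, 18:vx, 19:vx, 20:vx, 21:tri, 22:tri, 23:tri, 24:tri, 25:vx, 26:vx, 27:vx, 28:tri, 29:tri, 30:tri, 31:tri
edges: (8,0,c); (8,1,c); (8,3,c); (8,5,ck); (10,0,c); (10,1,c); (10,3,c); (10,3,ck); (16,5,c); (16,12,c); (16,13,c); (17,11,c); (17,12,c); (17,13,c); (21,0,c); (21,18,c); (21,20,c); (22,11,c); (22,18,c); (22,19,c); (23,13,c); (23,19,c); (23,20,c); (24,18,c); (24,19,c); (24,20,c); (28,1,c); (28,25,c); (28,27,c); (29,11,c); (29,25,c); (29,26,c); (30,12,c); (30,26,c); (30,27,c); (31,25,c); (31,26,c); (31,27,c)


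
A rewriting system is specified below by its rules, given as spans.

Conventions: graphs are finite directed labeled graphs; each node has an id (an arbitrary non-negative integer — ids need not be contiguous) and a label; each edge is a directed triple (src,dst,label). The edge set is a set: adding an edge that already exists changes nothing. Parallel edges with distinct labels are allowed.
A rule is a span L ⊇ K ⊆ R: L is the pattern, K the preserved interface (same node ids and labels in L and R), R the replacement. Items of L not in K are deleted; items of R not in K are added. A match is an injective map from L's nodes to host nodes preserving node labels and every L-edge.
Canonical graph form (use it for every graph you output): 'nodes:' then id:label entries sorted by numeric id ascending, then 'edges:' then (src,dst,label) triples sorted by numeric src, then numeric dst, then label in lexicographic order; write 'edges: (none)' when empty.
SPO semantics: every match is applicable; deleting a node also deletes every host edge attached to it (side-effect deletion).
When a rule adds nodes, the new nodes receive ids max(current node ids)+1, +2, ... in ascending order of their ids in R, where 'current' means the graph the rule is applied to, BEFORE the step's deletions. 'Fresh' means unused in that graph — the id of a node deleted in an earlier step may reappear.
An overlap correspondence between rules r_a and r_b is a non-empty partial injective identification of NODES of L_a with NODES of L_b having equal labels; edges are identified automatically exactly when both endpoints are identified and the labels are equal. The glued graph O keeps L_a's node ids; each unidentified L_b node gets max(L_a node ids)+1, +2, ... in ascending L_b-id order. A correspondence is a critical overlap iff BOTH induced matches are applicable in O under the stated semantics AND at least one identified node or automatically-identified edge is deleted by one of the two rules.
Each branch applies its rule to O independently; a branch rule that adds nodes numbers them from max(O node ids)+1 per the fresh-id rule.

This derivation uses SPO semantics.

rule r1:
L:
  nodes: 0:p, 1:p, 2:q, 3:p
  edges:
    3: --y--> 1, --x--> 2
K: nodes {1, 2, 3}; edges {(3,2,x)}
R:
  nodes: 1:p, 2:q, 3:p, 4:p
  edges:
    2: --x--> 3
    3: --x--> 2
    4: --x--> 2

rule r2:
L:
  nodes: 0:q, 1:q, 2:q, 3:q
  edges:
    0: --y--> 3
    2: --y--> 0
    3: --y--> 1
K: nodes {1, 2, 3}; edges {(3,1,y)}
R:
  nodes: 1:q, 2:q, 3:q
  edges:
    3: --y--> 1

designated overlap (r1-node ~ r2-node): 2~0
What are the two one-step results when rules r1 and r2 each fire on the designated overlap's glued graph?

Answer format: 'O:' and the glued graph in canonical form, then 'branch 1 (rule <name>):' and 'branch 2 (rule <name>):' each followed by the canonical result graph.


O:
nodes: 0:p, 1:p, 2:q, 3:p, 4:q, 5:q, 6:q
edges: (2,6,y); (3,1,y); (3,2,x); (5,2,y); (6,4,y)
branch 1 (rule r1):
nodes: 1:p, 2:q, 3:p, 4:q, 5:q, 6:q, 7:p
edges: (2,3,x); (2,6,y); (3,2,x); (5,2,y); (6,4,y); (7,2,x)
branch 2 (rule r2):
nodes: 0:p, 1:p, 3:p, 4:q, 5:q, 6:q
edges: (3,1,y); (6,4,y)


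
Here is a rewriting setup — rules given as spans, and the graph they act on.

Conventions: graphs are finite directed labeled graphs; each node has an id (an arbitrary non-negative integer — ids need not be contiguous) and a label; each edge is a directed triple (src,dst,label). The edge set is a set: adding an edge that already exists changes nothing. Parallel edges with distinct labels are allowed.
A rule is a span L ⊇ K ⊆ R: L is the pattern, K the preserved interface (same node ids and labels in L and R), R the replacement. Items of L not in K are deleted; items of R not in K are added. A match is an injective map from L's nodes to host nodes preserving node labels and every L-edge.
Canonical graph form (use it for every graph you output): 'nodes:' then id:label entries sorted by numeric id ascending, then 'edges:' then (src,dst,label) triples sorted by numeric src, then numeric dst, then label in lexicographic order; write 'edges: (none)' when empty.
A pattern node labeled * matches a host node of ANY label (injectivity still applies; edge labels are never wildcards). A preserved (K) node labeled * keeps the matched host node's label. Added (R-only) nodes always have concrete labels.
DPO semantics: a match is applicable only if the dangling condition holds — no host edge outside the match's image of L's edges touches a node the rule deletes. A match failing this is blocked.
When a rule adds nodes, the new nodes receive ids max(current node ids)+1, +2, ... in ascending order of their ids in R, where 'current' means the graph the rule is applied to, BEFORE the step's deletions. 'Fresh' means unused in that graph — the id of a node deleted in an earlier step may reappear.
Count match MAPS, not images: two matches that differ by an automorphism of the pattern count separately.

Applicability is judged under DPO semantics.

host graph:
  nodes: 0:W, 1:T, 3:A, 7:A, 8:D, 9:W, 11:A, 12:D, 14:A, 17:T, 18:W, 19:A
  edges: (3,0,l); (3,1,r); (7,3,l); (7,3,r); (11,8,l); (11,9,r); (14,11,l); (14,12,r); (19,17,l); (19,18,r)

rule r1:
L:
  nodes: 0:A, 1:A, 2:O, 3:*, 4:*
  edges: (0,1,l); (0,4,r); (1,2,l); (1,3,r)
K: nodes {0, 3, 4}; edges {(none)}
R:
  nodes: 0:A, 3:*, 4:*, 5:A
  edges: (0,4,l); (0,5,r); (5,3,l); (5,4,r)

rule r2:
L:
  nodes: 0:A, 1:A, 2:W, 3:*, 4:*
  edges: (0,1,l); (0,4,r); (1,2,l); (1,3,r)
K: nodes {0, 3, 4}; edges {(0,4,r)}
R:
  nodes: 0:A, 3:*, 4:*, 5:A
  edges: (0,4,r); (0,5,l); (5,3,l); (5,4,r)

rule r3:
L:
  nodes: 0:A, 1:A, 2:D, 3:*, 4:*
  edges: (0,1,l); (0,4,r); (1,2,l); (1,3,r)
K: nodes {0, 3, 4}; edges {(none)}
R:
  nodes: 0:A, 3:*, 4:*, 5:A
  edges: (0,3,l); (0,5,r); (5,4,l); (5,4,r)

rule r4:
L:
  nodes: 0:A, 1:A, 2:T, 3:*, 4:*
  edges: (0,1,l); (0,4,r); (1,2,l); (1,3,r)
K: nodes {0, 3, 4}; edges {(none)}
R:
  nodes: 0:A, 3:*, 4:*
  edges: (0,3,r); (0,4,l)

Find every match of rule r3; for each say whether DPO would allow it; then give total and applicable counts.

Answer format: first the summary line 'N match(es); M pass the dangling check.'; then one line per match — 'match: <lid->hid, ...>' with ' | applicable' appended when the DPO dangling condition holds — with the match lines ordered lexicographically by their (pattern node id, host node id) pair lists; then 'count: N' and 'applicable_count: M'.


1 match(es); 1 pass the dangling check.
match: 0->14, 1->11, 2->8, 3->9, 4->12 | applicable
count: 1
applicable_count: 1


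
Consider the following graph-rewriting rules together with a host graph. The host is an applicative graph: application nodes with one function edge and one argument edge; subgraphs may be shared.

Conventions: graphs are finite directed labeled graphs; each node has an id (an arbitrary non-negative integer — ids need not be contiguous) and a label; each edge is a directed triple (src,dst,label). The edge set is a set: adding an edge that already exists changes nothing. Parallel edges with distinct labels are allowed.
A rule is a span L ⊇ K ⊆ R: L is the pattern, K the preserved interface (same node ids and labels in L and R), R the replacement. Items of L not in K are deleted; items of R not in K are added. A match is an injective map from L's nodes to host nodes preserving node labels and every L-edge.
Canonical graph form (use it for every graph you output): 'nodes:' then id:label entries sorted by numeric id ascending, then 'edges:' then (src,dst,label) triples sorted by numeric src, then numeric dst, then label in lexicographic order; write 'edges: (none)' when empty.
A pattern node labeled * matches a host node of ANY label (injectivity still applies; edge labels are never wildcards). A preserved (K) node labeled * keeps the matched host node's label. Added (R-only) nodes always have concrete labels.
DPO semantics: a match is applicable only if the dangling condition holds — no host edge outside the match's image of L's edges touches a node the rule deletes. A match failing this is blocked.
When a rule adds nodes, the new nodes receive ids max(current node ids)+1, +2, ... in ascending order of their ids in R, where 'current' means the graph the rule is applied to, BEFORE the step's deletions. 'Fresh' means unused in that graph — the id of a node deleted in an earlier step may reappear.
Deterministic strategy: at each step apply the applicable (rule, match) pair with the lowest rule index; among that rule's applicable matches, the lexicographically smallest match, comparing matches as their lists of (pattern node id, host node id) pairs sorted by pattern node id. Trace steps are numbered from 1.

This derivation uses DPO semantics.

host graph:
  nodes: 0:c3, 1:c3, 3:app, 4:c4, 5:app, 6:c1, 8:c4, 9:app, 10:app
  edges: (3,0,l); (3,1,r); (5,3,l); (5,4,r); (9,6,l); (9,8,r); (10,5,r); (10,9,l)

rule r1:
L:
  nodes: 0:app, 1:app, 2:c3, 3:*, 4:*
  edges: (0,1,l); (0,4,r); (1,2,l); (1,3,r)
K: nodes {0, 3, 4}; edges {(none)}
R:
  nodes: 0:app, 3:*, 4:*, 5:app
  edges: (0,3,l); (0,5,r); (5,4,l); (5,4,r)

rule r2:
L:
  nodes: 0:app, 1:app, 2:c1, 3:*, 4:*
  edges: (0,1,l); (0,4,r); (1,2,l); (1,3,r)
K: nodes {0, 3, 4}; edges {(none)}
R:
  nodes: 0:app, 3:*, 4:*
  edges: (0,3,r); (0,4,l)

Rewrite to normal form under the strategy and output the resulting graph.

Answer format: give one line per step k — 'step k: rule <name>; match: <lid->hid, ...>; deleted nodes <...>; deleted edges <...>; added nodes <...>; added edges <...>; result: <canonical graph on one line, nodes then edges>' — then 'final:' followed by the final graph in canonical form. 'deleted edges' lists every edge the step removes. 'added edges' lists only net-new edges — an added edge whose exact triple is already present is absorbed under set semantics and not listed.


step 1: rule r1; match: 0->5, 1->3, 2->0, 3->1, 4->4; deleted nodes 0, 3; deleted edges (3,0,l); (3,1,r); (5,3,l); (5,4,r); added nodes 11; added edges (5,1,l); (5,11,r); (11,4,l); (11,4,r); result: nodes: 1:c3, 4:c4, 5:app, 6:c1, 8:c4, 9:app, 10:app, 11:app edges: (5,1,l); (5,11,r); (9,6,l); (9,8,r); (10,5,r); (10,9,l); (11,4,l); (11,4,r)
step 2: rule r2; match: 0->10, 1->9, 2->6, 3->8, 4->5; deleted nodes 6, 9; deleted edges (9,6,l); (9,8,r); (10,5,r); (10,9,l); added nodes (none); added edges (10,5,l); (10,8,r); result: nodes: 1:c3, 4:c4, 5:app, 8:c4, 10:app, 11:app edges: (5,1,l); (5,11,r); (10,5,l); (10,8,r); (11,4,l); (11,4,r)
step 3: rule r1; match: 0->10, 1->5, 2->1, 3->11, 4->8; deleted nodes 1, 5; deleted edges (5,1,l); (5,11,r); (10,5,l); (10,8,r); added nodes 12; added edges (10,11,l); (10,12,r); (12,8,l); (12,8,r); result: nodes: 4:c4, 8:c4, 10:app, 11:app, 12:app edges: (10,11,l); (10,12,r); (11,4,l); (11,4,r); (12,8,l); (12,8,r)
final:
nodes: 4:c4, 8:c4, 10:app, 11:app, 12:app
edges: (10,11,l); (10,12,r); (11,4,l); (11,4,r); (12,8,l); (12,8,r)


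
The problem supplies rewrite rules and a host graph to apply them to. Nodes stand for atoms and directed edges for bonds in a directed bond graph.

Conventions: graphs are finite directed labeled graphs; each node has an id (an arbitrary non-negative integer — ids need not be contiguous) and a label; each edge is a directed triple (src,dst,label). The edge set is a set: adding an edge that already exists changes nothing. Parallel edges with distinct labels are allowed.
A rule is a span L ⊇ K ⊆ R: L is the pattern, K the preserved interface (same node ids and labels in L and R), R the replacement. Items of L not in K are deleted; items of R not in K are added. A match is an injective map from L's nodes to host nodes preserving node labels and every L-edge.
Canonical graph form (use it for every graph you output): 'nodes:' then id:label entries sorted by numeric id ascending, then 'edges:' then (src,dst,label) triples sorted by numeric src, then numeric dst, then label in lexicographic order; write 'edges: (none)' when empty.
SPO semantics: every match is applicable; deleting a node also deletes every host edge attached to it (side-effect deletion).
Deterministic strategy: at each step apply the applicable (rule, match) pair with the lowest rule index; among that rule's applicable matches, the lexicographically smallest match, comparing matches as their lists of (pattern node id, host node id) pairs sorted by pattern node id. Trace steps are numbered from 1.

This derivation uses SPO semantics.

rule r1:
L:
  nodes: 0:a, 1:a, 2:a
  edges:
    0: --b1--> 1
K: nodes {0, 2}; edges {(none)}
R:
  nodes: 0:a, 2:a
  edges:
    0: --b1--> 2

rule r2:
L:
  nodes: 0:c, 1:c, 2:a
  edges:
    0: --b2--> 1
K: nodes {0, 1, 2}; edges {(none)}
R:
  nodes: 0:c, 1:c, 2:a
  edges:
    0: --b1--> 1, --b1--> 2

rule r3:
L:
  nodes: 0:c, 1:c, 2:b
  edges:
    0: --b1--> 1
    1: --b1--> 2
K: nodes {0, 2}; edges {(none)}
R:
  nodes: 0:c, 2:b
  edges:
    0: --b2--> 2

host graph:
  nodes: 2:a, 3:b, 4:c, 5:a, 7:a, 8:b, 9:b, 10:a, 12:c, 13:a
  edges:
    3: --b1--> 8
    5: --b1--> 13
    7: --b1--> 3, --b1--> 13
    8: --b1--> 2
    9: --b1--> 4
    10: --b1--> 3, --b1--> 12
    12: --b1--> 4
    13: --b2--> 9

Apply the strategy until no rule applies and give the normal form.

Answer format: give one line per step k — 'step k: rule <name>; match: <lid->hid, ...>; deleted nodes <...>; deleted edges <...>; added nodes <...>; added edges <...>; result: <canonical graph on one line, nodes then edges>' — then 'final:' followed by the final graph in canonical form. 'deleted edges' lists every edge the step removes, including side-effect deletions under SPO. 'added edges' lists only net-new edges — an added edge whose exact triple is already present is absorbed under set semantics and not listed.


step 1: rule r1; match: 0->5, 1->13, 2->2; deleted nodes 13; deleted edges (5,13,b1); (7,13,b1); (13,9,b2); added nodes (none); added edges (5,2,b1); result: nodes: 2:a, 3:b, 4:c, 5:a, 7:a, 8:b, 9:b, 10:a, 12:c edges: (3,8,b1); (5,2,b1); (7,3,b1); (8,2,b1); (9,4,b1); (10,3,b1); (10,12,b1); (12,4,b1)
step 2: rule r1; match: 0->5, 1->2, 2->7; deleted nodes 2; deleted edges (5,2,b1); (8,2,b1); added nodes (none); added edges (5,7,b1); result: nodes: 3:b, 4:c, 5:a, 7:a, 8:b, 9:b, 10:a, 12:c edges: (3,8,b1); (5,7,b1); (7,3,b1); (9,4,b1); (10,3,b1); (10,12,b1); (12,4,b1)
step 3: rule r1; match: 0->5, 1->7, 2->10; deleted nodes 7; deleted edges (5,7,b1); (7,3,b1); added nodes (none); added edges (5,10,b1); result: nodes: 3:b, 4:c, 5:a, 8:b, 9:b, 10:a, 12:c edges: (3,8,b1); (5,10,b1); (9,4,b1); (10,3,b1); (10,12,b1); (12,4,b1)
final:
nodes: 3:b, 4:c, 5:a, 8:b, 9:b, 10:a, 12:c
edges: (3,8,b1); (5,10,b1); (9,4,b1); (10,3,b1); (10,12,b1); (12,4,b1)


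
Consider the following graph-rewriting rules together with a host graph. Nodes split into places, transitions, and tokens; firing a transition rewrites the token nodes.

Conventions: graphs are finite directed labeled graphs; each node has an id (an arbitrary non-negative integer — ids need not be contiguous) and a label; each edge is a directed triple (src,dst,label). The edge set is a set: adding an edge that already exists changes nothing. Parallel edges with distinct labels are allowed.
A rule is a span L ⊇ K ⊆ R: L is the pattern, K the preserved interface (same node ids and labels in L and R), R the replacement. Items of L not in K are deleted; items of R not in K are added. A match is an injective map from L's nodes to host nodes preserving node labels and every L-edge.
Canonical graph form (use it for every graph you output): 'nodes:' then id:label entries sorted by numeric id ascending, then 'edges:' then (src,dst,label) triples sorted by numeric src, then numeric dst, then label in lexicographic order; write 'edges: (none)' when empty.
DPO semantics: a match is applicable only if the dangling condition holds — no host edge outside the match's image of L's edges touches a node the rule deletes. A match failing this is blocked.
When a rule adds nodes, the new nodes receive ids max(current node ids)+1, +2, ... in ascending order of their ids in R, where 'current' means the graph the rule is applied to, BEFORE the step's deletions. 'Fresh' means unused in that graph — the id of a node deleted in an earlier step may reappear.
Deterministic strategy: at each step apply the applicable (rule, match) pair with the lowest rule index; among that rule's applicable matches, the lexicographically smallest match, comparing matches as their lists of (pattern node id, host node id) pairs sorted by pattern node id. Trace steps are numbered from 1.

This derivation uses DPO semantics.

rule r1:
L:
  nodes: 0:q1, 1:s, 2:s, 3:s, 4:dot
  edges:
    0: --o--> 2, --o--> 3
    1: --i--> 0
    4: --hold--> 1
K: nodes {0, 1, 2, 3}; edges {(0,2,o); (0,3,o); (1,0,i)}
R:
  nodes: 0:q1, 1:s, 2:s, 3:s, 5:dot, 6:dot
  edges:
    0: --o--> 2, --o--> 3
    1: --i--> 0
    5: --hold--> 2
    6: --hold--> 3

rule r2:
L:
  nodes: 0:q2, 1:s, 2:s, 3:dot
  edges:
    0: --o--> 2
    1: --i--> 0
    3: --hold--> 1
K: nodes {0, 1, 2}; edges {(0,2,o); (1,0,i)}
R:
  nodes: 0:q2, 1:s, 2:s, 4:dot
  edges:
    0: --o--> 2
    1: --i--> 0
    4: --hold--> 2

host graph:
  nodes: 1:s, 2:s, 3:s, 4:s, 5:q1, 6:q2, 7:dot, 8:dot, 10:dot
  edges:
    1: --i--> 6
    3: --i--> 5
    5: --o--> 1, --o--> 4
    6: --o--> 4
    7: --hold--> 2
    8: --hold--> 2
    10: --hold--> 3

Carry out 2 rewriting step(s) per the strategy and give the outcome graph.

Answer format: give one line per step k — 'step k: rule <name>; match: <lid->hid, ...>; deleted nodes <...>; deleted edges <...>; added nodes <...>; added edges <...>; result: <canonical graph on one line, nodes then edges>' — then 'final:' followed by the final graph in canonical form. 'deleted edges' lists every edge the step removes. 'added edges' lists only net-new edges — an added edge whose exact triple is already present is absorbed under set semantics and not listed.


step 1: rule r1; match: 0->5, 1->3, 2->1, 3->4, 4->10; deleted nodes 10; deleted edges (10,3,hold); added nodes 11, 12; added edges (11,1,hold); (12,4,hold); result: nodes: 1:s, 2:s, 3:s, 4:s, 5:q1, 6:q2, 7:dot, 8:dot, 11:dot, 12:dot edges: (1,6,i); (3,5,i); (5,1,o); (5,4,o); (6,4,o); (7,2,hold); (8,2,hold); (11,1,hold); (12,4,hold)
step 2: rule r2; match: 0->6, 1->1, 2->4, 3->11; deleted nodes 11; deleted edges (11,1,hold); added nodes 13; added edges (13,4,hold); result: nodes: 1:s, 2:s, 3:s, 4:s, 5:q1, 6:q2, 7:dot, 8:dot, 12:dot, 13:dot edges: (1,6,i); (3,5,i); (5,1,o); (5,4,o); (6,4,o); (7,2,hold); (8,2,hold); (12,4,hold); (13,4,hold)
final:
nodes: 1:s, 2:s, 3:s, 4:s, 5:q1, 6:q2, 7:dot, 8:dot, 12:dot, 13:dot
edges: (1,6,i); (3,5,i); (5,1,o); (5,4,o); (6,4,o); (7,2,hold); (8,2,hold); (12,4,hold); (13,4,hold)


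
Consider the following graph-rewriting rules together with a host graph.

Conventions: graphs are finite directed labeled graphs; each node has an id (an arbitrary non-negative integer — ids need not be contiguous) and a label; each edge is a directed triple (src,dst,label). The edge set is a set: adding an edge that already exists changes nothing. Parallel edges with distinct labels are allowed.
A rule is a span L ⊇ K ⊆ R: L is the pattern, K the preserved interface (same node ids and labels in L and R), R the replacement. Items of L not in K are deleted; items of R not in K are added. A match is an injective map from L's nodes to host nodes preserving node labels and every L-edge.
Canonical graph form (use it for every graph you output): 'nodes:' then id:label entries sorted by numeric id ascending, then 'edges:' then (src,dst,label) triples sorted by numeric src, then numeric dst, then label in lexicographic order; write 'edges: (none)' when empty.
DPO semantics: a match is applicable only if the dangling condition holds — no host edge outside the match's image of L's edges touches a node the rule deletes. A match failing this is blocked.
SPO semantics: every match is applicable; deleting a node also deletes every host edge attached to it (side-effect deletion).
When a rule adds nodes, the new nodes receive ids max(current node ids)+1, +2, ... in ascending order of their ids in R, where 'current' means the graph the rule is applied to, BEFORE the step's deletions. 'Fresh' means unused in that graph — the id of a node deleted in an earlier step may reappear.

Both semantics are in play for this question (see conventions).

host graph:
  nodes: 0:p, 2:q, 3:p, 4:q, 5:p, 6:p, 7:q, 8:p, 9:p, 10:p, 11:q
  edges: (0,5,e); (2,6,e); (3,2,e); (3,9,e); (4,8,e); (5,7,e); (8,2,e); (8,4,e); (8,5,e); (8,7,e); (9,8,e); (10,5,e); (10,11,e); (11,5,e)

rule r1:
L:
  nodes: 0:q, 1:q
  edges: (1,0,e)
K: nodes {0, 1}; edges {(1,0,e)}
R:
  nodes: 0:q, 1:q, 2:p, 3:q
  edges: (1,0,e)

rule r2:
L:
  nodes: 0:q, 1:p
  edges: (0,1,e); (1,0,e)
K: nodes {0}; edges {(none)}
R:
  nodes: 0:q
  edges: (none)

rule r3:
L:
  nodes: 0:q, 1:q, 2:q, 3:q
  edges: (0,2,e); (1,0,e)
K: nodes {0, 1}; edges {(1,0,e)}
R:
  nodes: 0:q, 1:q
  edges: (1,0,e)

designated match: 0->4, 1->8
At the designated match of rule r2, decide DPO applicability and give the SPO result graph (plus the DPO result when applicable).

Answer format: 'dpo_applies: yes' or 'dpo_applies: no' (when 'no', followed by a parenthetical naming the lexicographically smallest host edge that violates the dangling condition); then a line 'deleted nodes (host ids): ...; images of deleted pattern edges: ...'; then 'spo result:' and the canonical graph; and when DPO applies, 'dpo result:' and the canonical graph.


dpo_applies: no
(the rule deletes node 8, which keeps host edge (8,2,e) outside the match image — the dangling condition fails, DPO blocks; SPO proceeds and side-deletes such edges)
deleted nodes (host ids): 8; images of deleted pattern edges: (4,8,e); (8,4,e)
spo result:
nodes: 0:p, 2:q, 3:p, 4:q, 5:p, 6:p, 7:q, 9:p, 10:p, 11:q
edges: (0,5,e); (2,6,e); (3,2,e); (3,9,e); (5,7,e); (10,5,e); (10,11,e); (11,5,e)


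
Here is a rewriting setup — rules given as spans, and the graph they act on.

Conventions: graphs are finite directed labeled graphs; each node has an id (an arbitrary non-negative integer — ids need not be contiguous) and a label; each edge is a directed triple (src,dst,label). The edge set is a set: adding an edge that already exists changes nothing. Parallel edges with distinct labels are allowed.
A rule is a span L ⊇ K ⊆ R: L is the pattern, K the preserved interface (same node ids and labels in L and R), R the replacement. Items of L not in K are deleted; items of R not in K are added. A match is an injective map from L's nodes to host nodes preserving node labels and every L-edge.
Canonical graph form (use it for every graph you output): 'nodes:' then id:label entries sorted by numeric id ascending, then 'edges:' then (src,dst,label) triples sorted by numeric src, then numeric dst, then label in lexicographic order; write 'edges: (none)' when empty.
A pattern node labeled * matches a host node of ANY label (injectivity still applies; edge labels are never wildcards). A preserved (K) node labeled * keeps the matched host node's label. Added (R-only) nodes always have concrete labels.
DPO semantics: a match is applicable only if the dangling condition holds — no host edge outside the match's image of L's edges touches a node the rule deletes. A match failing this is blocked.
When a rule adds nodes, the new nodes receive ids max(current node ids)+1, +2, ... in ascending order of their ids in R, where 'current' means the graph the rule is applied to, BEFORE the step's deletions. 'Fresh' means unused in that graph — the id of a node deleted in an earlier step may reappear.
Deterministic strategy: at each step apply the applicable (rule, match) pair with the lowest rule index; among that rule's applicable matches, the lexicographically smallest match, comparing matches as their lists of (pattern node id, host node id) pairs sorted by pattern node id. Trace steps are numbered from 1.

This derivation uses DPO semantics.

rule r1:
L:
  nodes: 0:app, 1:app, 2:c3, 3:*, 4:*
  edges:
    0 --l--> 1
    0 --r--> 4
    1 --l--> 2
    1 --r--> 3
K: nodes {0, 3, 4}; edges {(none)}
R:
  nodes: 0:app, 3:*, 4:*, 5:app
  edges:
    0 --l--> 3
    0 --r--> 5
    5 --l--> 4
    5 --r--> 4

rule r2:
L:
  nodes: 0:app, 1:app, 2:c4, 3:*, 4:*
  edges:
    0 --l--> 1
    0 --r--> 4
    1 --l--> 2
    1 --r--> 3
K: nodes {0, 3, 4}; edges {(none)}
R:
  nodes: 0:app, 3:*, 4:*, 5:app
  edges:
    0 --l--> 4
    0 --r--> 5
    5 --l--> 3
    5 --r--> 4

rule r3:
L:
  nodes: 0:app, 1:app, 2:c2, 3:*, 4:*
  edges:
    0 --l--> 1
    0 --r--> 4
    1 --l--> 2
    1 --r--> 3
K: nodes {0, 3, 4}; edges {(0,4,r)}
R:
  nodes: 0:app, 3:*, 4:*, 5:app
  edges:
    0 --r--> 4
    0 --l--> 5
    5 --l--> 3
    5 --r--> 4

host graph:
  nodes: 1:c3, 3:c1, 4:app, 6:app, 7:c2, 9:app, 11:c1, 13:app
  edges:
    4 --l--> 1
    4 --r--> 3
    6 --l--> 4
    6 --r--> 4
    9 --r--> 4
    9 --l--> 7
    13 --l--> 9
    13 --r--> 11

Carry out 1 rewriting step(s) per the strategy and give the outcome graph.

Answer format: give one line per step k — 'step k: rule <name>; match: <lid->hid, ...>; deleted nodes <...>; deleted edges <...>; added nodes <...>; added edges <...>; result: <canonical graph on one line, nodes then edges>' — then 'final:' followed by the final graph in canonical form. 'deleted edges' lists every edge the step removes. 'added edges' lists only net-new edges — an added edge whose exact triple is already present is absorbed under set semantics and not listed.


step 1: rule r3; match: 0->13, 1->9, 2->7, 3->4, 4->11; deleted nodes 7, 9; deleted edges (9,4,r); (9,7,l); (13,9,l); added nodes 14; added edges (13,14,l); (14,4,l); (14,11,r); result: nodes: 1:c3, 3:c1, 4:app, 6:app, 11:c1, 13:app, 14:app edges: (4,1,l); (4,3,r); (6,4,l); (6,4,r); (13,11,r); (13,14,l); (14,4,l); (14,11,r)
final:
nodes: 1:c3, 3:c1, 4:app, 6:app, 11:c1, 13:app, 14:app
edges: (4,1,l); (4,3,r); (6,4,l); (6,4,r); (13,11,r); (13,14,l); (14,4,l); (14,11,r)


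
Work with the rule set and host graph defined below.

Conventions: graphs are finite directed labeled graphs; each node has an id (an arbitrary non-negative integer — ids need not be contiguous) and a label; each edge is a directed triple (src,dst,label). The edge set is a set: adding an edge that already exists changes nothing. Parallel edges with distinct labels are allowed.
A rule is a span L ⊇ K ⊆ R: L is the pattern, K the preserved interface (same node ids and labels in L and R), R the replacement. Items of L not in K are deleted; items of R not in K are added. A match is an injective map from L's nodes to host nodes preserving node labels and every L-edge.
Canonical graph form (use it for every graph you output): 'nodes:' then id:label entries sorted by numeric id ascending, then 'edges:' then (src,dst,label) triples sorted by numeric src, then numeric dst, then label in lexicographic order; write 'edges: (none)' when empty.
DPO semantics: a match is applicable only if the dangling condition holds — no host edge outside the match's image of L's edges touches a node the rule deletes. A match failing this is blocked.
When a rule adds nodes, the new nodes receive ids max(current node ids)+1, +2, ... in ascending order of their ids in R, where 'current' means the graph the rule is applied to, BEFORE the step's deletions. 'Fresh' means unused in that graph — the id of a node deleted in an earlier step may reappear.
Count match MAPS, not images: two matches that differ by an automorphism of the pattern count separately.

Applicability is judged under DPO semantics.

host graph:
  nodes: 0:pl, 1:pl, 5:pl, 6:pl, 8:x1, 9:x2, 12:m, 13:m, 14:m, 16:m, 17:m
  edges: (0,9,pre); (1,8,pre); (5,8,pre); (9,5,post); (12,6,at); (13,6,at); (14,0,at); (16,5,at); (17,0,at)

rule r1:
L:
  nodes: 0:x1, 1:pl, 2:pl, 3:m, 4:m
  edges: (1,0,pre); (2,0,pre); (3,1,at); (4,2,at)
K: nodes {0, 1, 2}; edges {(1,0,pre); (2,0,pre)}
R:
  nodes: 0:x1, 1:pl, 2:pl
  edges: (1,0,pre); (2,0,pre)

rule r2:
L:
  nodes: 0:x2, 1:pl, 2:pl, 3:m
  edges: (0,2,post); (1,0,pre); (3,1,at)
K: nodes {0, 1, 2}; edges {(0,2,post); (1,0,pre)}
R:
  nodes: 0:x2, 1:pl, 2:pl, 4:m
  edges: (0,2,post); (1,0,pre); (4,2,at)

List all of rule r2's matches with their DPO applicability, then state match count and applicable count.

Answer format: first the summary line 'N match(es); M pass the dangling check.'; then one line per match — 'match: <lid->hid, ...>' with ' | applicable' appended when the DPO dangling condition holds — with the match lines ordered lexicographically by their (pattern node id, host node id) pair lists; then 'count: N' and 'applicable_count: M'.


2 match(es); 2 pass the dangling check.
match: 0->9, 1->0, 2->5, 3->14 | applicable
match: 0->9, 1->0, 2->5, 3->17 | applicable
count: 2
applicable_count: 2


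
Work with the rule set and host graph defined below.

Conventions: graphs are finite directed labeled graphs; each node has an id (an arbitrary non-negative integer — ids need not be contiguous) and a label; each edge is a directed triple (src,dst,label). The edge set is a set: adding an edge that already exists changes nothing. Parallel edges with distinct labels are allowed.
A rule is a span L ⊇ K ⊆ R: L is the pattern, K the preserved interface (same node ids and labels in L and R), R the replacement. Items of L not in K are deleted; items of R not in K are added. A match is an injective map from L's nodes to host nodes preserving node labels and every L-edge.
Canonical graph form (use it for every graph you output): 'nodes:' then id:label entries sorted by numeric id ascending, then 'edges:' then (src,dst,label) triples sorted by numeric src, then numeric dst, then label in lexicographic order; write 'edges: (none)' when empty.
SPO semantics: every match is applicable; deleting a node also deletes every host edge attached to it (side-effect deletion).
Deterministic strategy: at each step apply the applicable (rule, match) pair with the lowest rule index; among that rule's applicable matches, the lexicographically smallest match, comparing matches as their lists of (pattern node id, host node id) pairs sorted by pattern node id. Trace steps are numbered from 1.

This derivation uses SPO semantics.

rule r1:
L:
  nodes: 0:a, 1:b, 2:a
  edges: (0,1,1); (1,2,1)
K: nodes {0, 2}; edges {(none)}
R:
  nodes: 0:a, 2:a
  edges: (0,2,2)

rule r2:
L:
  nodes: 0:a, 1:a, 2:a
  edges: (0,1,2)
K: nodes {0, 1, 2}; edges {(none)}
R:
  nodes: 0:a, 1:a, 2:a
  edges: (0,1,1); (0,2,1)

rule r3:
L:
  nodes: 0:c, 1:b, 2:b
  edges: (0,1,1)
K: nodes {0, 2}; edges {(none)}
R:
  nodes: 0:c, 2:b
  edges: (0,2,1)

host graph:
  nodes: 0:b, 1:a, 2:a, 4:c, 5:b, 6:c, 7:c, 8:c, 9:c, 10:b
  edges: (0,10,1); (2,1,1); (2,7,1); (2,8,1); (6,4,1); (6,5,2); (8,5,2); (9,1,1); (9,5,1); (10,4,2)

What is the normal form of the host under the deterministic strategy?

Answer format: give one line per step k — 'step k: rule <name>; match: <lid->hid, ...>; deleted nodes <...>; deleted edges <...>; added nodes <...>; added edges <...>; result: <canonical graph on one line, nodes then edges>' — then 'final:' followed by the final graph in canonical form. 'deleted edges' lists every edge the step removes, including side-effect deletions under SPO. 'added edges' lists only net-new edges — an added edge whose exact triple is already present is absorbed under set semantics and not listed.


step 1: rule r3; match: 0->9, 1->5, 2->0; deleted nodes 5; deleted edges (6,5,2); (8,5,2); (9,5,1); added nodes (none); added edges (9,0,1); result: nodes: 0:b, 1:a, 2:a, 4:c, 6:c, 7:c, 8:c, 9:c, 10:b edges: (0,10,1); (2,1,1); (2,7,1); (2,8,1); (6,4,1); (9,0,1); (9,1,1); (10,4,2)
step 2: rule r3; match: 0->9, 1->0, 2->10; deleted nodes 0; deleted edges (0,10,1); (9,0,1); added nodes (none); added edges (9,10,1); result: nodes: 1:a, 2:a, 4:c, 6:c, 7:c, 8:c, 9:c, 10:b edges: (2,1,1); (2,7,1); (2,8,1); (6,4,1); (9,1,1); (9,10,1); (10,4,2)
final:
nodes: 1:a, 2:a, 4:c, 6:c, 7:c, 8:c, 9:c, 10:b
edges: (2,1,1); (2,7,1); (2,8,1); (6,4,1); (9,1,1); (9,10,1); (10,4,2)


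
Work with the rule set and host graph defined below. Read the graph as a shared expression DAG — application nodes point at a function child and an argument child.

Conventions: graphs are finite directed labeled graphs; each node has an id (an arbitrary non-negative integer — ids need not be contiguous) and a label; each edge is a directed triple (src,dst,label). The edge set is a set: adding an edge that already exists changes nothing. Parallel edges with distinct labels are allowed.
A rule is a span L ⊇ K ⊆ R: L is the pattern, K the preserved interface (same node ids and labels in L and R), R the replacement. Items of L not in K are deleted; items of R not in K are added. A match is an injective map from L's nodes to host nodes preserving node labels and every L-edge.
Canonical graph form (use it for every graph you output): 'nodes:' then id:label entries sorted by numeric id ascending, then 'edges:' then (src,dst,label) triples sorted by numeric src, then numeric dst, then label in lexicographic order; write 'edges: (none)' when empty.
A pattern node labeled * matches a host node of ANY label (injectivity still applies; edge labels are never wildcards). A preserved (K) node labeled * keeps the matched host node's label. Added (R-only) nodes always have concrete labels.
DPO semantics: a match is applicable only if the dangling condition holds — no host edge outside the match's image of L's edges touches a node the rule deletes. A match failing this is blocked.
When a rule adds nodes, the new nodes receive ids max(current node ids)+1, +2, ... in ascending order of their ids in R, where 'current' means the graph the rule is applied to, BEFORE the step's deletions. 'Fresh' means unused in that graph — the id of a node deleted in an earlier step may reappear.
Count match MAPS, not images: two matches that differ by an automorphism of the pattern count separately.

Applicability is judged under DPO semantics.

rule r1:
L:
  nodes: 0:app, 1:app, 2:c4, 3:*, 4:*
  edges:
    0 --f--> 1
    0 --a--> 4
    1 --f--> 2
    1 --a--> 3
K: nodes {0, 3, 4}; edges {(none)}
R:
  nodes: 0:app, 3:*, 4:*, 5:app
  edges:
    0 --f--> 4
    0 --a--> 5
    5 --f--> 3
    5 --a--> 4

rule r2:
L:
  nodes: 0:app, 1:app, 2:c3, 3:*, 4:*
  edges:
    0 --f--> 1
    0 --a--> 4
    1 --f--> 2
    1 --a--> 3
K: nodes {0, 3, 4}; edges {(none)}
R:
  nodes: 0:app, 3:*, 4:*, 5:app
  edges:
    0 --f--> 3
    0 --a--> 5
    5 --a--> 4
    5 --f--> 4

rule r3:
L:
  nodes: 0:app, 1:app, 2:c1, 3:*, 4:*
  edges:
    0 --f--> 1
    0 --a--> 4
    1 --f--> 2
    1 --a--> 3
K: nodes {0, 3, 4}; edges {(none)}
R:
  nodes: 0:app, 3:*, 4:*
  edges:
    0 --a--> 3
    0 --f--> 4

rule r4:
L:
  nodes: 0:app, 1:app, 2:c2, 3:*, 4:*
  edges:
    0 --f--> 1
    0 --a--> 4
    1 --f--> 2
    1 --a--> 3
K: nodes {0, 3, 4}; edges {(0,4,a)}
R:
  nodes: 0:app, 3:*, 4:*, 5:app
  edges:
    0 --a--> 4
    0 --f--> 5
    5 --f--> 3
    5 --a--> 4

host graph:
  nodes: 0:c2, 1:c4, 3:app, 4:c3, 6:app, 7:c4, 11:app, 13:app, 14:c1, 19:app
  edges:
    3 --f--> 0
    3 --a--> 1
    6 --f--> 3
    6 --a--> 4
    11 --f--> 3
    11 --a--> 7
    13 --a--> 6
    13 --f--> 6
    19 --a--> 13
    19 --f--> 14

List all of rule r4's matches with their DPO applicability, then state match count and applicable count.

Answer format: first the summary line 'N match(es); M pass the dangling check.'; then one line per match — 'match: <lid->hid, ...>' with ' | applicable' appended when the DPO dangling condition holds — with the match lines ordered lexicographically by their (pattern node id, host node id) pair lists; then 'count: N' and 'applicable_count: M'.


2 match(es); 0 pass the dangling check.
match: 0->6, 1->3, 2->0, 3->1, 4->4
match: 0->11, 1->3, 2->0, 3->1, 4->7
count: 2
applicable_count: 0
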